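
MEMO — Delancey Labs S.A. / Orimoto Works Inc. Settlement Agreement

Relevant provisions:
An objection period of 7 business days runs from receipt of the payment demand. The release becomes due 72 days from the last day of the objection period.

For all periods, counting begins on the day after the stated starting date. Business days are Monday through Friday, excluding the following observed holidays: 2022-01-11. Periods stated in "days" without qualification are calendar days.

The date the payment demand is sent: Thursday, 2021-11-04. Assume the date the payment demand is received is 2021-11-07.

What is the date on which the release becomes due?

2022-01-27

The last day of the objection period: 7 business days after Sunday, 2021-11-07, skipping weekends — Nov 8, Nov 9, Nov 10, Nov 11, Nov 12, Nov 15, Nov 16 — lands on Tuesday, 2021-11-16.
The date on which the release becomes due: 2021-11-16 + 72 days = 2022-01-27.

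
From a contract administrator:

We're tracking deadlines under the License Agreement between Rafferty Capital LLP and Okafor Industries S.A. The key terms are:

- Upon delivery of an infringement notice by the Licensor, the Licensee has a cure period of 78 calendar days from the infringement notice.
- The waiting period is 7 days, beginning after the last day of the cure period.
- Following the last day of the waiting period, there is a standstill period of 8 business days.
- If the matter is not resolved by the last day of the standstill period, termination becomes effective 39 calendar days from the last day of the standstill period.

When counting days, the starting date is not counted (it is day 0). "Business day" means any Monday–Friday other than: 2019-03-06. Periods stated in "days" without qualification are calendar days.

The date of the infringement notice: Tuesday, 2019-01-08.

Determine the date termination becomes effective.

2019-05-24

Adding 78 calendar days to 2019-01-08 gives 2019-03-27, which is the last day of the cure period.
The last day of the waiting period: 2019-03-27 + 7 days = 2019-04-03.
The last day of the standstill period: 8 business days after Wednesday, 2019-04-03, skipping weekends — Apr 4, Apr 5, Apr 8, Apr 9, Apr 10, Apr 11, Apr 12, Apr 15 — lands on Monday, 2019-04-15.
The date termination becomes effective: 39 calendar days after 2019-04-15 is 2019-05-24.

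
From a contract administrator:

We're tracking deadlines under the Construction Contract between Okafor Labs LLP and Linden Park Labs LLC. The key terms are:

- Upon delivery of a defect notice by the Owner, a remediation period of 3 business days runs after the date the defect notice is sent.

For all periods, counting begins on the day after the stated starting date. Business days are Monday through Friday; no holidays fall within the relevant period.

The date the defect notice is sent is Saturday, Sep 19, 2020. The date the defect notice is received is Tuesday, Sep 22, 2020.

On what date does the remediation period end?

Sep 23, 2020

The last day of the remediation period: 3 business days after Saturday, Sep 19, 2020, skipping weekends — Sep 21, Sep 22, Sep 23 — lands on Wednesday, Sep 23, 2020.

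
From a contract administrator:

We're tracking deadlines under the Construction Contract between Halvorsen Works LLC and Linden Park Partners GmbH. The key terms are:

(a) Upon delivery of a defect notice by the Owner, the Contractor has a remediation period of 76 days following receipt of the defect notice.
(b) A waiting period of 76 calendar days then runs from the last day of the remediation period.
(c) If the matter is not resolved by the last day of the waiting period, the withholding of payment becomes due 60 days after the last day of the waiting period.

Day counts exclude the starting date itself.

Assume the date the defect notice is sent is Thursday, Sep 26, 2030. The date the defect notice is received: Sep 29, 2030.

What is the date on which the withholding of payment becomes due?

Apr 29, 2031

The last day of the remediation period: 76 calendar days after Sep 29, 2030 is Dec 14, 2030.
Adding 76 calendar days to Dec 14, 2030 gives Feb 28, 2031, which is the last day of the waiting period.
The date on which the withholding of payment becomes due: 60 calendar days after Feb 28, 2031 is Apr 29, 2031.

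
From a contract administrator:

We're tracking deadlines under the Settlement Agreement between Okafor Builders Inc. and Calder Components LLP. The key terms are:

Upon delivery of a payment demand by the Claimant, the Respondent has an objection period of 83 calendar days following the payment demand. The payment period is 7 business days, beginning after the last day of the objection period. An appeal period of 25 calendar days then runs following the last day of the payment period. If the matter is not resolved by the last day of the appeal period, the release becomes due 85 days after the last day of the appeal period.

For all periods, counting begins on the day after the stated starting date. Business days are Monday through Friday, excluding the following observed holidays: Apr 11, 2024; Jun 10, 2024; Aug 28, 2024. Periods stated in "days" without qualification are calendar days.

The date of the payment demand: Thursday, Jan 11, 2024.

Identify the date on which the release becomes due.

Aug 3, 2024

The last day of the objection period: 83 calendar days after Jan 11, 2024 is Apr 3, 2024.
The last day of the payment period: 7 business days after Wednesday, Apr 3, 2024, skipping weekends and the listed holiday on Apr 11 — Apr 4, Apr 5, Apr 8, Apr 9, Apr 10, Apr 12, Apr 15 — lands on Monday, Apr 15, 2024.
The last day of the appeal period: Apr 15, 2024 + 25 days = May 10, 2024.
Adding 85 calendar days to May 10, 2024 gives Aug 3, 2024, which is the date on which the release becomes due.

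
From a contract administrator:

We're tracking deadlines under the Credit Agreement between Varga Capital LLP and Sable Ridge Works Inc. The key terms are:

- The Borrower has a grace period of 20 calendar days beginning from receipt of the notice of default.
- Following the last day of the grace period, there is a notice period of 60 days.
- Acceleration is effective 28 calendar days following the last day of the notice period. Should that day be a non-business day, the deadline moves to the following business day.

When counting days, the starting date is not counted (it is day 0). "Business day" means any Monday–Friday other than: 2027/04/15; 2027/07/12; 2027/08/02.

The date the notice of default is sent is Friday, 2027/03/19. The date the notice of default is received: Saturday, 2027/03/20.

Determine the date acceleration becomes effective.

The last day of the grace period: 2027/03/20 + 20 days = 2027/04/09.
The last day of the notice period: 2027/04/09 + 60 days = 2027/06/08.
The date acceleration becomes effective: 28 calendar days after 2027/06/08 is 2027/07/06. 2027/07/06 is a Tuesday and is not a listed holiday, so no roll-forward applies.

2027/07/06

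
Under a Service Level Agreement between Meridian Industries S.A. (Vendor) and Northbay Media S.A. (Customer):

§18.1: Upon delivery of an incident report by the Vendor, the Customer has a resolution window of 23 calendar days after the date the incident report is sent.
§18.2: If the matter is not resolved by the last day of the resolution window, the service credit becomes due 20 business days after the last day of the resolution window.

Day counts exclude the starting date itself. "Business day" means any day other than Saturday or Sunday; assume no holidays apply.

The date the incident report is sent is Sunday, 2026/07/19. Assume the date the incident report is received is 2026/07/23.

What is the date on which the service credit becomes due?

Adding 23 calendar days to 2026/07/19 gives 2026/08/11, which is the last day of the resolution window.
From Tuesday, 2026/08/11, 20 business days (Aug 12, Aug 13, Aug 14, Aug 17, …, Sep 4, Sep 7, Sep 8, skipping weekends) brings us to Tuesday, 2026/09/08, which is the date on which the service credit becomes due.

2026/09/08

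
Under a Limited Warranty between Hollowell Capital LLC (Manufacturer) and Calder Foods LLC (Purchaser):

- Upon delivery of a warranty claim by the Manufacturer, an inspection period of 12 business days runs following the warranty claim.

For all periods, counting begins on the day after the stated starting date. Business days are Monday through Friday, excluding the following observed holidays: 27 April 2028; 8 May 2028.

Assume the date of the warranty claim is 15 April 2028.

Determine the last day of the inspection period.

3 May 2028

The last day of the inspection period: counting 12 business days from Saturday, 15 April 2028 (Apr 17, Apr 18, Apr 19, Apr 20, …, May 1, May 2, May 3, skipping weekends and the listed holiday on Apr 27) reaches Wednesday, 3 May 2028.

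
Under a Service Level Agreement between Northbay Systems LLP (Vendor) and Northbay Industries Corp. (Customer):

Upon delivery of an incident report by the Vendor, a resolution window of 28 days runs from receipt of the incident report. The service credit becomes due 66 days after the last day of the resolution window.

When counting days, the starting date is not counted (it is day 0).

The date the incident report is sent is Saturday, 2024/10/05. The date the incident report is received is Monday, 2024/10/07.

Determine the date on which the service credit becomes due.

The last day of the resolution window: 2024/10/07 + 28 days = 2024/11/04.
The date on which the service credit becomes due: 2024/11/04 + 66 days = 2025/01/09.

2025/01/09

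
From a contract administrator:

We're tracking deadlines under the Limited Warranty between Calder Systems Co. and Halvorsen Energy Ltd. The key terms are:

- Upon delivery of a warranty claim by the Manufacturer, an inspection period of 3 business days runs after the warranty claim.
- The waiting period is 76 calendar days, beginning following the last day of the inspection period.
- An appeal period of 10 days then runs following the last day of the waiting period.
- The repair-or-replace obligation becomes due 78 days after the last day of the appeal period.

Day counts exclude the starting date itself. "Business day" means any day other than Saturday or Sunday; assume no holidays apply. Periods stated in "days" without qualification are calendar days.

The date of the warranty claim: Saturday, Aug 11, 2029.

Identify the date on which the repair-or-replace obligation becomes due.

The last day of the inspection period: 3 business days after Saturday, Aug 11, 2029, skipping weekends — Aug 13, Aug 14, Aug 15 — lands on Wednesday, Aug 15, 2029.
The last day of the waiting period: Aug 15, 2029 + 76 days = Oct 30, 2029.
The last day of the appeal period: Oct 30, 2029 + 10 days = Nov 9, 2029.
The date on which the repair-or-replace obligation becomes due: Nov 9, 2029 + 78 days = Jan 26, 2030.

Jan 26, 2030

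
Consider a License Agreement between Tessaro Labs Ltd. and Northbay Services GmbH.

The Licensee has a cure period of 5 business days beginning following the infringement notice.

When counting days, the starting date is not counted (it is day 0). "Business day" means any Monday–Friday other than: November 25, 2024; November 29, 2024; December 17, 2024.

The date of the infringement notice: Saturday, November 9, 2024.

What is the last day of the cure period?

From Saturday, November 9, 2024, 5 business days (Nov 11, Nov 12, Nov 13, Nov 14, Nov 15, skipping weekends) brings us to Friday, November 15, 2024, which is the last day of the cure period.

November 15, 2024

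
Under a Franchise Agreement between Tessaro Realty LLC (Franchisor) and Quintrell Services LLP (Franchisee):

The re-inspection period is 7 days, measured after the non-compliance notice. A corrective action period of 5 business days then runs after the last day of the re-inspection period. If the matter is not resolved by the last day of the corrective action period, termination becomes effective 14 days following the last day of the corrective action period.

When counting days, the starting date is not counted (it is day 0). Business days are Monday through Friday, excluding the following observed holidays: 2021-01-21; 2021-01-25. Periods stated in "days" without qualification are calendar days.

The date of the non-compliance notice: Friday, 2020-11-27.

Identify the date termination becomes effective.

2020-12-25

The last day of the re-inspection period: 7 calendar days after 2020-11-27 is 2020-12-04.
The last day of the corrective action period: 5 business days after Friday, 2020-12-04, skipping weekends — Dec 7, Dec 8, Dec 9, Dec 10, Dec 11 — lands on Friday, 2020-12-11.
The date termination becomes effective: 2020-12-11 + 14 days = 2020-12-25.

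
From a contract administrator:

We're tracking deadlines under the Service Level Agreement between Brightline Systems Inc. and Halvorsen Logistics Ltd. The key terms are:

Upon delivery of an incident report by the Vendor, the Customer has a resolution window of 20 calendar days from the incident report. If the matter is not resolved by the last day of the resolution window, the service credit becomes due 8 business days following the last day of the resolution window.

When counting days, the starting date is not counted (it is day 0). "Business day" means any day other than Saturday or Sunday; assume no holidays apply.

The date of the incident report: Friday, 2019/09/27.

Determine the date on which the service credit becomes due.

2019/10/29

The last day of the resolution window: 2019/09/27 + 20 days = 2019/10/17.
The date on which the service credit becomes due: 8 business days after Thursday, 2019/10/17, skipping weekends — Oct 18, Oct 21, Oct 22, Oct 23, Oct 24, Oct 25, Oct 28, Oct 29 — lands on Tuesday, 2019/10/29.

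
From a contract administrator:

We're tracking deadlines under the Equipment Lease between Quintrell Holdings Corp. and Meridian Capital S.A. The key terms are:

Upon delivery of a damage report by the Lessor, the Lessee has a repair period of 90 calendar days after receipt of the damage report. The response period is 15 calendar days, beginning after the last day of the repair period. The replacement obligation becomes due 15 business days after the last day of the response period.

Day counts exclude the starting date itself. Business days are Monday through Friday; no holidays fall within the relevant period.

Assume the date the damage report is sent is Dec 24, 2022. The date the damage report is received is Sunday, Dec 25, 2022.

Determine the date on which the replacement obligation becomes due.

Apr 28, 2023

The last day of the repair period: 90 calendar days after Dec 25, 2022 is Mar 25, 2023.
The last day of the response period: Mar 25, 2023 + 15 days = Apr 9, 2023.
The date on which the replacement obligation becomes due: counting 15 business days from Sunday, Apr 9, 2023 (Apr 10, Apr 11, Apr 12, Apr 13, …, Apr 26, Apr 27, Apr 28, skipping weekends) reaches Friday, Apr 28, 2023.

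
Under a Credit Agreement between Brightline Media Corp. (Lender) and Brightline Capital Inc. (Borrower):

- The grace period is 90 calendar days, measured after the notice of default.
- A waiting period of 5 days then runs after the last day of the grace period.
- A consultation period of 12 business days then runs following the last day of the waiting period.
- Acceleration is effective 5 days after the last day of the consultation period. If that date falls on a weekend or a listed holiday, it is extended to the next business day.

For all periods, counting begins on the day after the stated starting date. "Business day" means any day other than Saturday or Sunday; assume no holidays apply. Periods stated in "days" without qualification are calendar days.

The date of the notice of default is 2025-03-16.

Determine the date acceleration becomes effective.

The last day of the grace period: 2025-03-16 + 90 days = 2025-06-14.
The last day of the waiting period: 2025-06-14 + 5 days = 2025-06-19.
From Thursday, 2025-06-19, 12 business days (Jun 20, Jun 23, Jun 24, Jun 25, …, Jul 3, Jul 4, Jul 7, skipping weekends) brings us to Monday, 2025-07-07, which is the last day of the consultation period.
The date acceleration becomes effective: 5 calendar days after 2025-07-07 is 2025-07-12. That falls on a Saturday, so it rolls to the next business day, Monday, 2025-07-14.

2025-07-14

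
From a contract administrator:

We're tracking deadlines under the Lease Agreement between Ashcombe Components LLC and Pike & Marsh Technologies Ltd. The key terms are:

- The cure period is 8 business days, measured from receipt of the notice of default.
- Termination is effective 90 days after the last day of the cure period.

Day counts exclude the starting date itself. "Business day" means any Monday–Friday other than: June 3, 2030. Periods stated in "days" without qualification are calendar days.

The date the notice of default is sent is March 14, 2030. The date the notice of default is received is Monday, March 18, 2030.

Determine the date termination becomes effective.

June 26, 2030

The last day of the cure period: 8 business days after Monday, March 18, 2030, skipping weekends — Mar 19, Mar 20, Mar 21, Mar 22, Mar 25, Mar 26, Mar 27, Mar 28 — lands on Thursday, March 28, 2030.
The date termination becomes effective: March 28, 2030 + 90 days = June 26, 2030.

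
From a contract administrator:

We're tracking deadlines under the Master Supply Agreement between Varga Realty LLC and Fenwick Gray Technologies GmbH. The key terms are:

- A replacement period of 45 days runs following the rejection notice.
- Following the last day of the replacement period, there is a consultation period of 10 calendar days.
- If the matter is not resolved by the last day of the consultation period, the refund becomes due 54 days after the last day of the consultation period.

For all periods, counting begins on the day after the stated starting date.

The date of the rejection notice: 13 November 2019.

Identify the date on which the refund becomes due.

The last day of the replacement period: 13 November 2019 + 45 days = 28 December 2019.
Adding 10 calendar days to 28 December 2019 gives 7 January 2020, which is the last day of the consultation period.
Adding 54 calendar days to 7 January 2020 gives 1 March 2020, which is the date on which the refund becomes due.

1 March 2020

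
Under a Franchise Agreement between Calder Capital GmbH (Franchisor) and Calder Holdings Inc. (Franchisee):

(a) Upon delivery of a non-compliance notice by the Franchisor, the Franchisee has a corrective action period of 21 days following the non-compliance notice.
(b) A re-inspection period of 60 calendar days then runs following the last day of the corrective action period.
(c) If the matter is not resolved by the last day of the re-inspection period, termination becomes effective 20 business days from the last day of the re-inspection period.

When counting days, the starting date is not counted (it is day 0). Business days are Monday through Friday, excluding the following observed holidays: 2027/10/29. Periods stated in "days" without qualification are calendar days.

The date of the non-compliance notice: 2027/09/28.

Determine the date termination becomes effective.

The last day of the corrective action period: 21 calendar days after 2027/09/28 is 2027/10/19.
Adding 60 calendar days to 2027/10/19 gives 2027/12/18, which is the last day of the re-inspection period.
The date termination becomes effective: 20 business days after Saturday, 2027/12/18, skipping weekends — Dec 20, Dec 21, Dec 22, Dec 23, …, Jan 12, Jan 13, Jan 14 — lands on Friday, 2028/01/14.

2028/01/14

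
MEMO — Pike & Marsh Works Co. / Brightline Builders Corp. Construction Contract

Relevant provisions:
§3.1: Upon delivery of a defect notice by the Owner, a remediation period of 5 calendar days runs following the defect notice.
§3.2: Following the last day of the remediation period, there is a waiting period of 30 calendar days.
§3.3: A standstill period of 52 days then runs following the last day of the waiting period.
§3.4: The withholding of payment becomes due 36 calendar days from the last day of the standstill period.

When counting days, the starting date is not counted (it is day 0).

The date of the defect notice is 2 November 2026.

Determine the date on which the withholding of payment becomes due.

5 March 2027

The last day of the remediation period: 2 November 2026 + 5 days = 7 November 2026.
The last day of the waiting period: 30 calendar days after 7 November 2026 is 7 December 2026.
The last day of the standstill period: 7 December 2026 + 52 days = 28 January 2027.
The date on which the withholding of payment becomes due: 28 January 2027 + 36 days = 5 March 2027.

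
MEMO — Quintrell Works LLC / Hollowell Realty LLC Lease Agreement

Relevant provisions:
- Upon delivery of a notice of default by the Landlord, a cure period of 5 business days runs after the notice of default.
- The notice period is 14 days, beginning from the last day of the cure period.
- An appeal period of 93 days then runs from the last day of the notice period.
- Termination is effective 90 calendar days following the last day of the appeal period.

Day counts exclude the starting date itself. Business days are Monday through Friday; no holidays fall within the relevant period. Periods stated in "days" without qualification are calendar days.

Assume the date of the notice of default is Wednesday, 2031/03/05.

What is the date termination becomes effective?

2031/09/25

The last day of the cure period: 5 business days after Wednesday, 2031/03/05, skipping weekends — Mar 6, Mar 7, Mar 10, Mar 11, Mar 12 — lands on Wednesday, 2031/03/12.
Adding 14 calendar days to 2031/03/12 gives 2031/03/26, which is the last day of the notice period.
Adding 93 calendar days to 2031/03/26 gives 2031/06/27, which is the last day of the appeal period.
The date termination becomes effective: 90 calendar days after 2031/06/27 is 2031/09/25.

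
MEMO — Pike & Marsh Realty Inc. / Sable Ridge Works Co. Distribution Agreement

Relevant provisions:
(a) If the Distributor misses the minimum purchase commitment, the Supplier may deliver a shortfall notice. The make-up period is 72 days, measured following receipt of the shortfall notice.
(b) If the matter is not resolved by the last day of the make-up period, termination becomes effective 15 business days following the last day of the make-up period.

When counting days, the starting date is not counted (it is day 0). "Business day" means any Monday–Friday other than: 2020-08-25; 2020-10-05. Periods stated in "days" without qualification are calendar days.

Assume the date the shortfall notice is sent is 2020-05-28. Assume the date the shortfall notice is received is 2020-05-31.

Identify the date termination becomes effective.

The last day of the make-up period: 2020-05-31 + 72 days = 2020-08-11.
The date termination becomes effective: counting 15 business days from Tuesday, 2020-08-11 (Aug 12, Aug 13, Aug 14, Aug 17, …, Aug 31, Sep 1, Sep 2, skipping weekends and the listed holiday on Aug 25) reaches Wednesday, 2020-09-02.

2020-09-02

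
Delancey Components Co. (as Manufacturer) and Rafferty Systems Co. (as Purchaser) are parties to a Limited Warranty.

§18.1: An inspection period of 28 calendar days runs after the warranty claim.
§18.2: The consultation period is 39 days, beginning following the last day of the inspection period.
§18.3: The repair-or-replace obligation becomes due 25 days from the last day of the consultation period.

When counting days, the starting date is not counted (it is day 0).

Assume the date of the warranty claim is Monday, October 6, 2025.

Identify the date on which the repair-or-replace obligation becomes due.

January 6, 2026

Adding 28 calendar days to October 6, 2025 gives November 3, 2025, which is the last day of the inspection period.
The last day of the consultation period: 39 calendar days after November 3, 2025 is December 12, 2025.
The date on which the repair-or-replace obligation becomes due: 25 calendar days after December 12, 2025 is January 6, 2026.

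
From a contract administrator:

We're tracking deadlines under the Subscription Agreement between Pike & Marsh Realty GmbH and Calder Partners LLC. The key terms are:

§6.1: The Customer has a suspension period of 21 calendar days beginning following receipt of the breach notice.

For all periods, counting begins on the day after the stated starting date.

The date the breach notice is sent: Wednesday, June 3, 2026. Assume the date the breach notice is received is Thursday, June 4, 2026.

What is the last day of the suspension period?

The last day of the suspension period: 21 calendar days after June 4, 2026 is June 25, 2026.

June 25, 2026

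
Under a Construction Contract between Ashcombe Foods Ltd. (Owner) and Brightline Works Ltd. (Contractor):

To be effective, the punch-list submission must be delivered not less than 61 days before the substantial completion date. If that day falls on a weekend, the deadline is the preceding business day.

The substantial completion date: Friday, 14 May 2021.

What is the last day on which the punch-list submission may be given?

12 March 2021

Counting back 61 calendar days from 14 May 2021 gives 14 March 2021. That is a Sunday, so the deadline moves back to Friday, 12 March 2021.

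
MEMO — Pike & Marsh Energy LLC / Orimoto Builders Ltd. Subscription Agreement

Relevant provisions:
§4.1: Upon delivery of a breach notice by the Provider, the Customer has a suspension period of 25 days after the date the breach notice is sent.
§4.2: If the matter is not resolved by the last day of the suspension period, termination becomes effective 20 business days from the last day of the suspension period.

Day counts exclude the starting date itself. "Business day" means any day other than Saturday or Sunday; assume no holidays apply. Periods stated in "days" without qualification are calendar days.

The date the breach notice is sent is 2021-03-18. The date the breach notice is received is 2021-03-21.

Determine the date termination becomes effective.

The last day of the suspension period: 25 calendar days after 2021-03-18 is 2021-04-12.
From Monday, 2021-04-12, 20 business days (Apr 13, Apr 14, Apr 15, Apr 16, …, May 6, May 7, May 10, skipping weekends) brings us to Monday, 2021-05-10, which is the date termination becomes effective.

2021-05-10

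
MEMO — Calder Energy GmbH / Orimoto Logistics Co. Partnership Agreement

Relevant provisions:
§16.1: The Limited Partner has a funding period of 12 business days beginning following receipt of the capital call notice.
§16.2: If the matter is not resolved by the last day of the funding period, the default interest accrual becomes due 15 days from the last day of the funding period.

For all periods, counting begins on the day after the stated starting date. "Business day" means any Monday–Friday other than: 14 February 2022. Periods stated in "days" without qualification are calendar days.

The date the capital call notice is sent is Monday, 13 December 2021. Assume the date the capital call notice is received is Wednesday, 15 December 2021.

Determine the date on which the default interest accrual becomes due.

15 January 2022

The last day of the funding period: counting 12 business days from Wednesday, 15 December 2021 (Dec 16, Dec 17, Dec 20, Dec 21, …, Dec 29, Dec 30, Dec 31, skipping weekends) reaches Friday, 31 December 2021.
The date on which the default interest accrual becomes due: 15 calendar days after 31 December 2021 is 15 January 2022.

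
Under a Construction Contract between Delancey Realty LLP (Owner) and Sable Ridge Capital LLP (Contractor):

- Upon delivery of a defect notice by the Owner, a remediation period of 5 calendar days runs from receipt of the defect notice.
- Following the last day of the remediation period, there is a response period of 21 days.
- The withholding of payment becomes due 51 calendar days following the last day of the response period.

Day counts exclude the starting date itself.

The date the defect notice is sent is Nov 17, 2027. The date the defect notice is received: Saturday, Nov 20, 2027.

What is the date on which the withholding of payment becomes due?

Adding 5 calendar days to Nov 20, 2027 gives Nov 25, 2027, which is the last day of the remediation period.
The last day of the response period: 21 calendar days after Nov 25, 2027 is Dec 16, 2027.
The date on which the withholding of payment becomes due: Dec 16, 2027 + 51 days = Feb 5, 2028.

Feb 5, 2028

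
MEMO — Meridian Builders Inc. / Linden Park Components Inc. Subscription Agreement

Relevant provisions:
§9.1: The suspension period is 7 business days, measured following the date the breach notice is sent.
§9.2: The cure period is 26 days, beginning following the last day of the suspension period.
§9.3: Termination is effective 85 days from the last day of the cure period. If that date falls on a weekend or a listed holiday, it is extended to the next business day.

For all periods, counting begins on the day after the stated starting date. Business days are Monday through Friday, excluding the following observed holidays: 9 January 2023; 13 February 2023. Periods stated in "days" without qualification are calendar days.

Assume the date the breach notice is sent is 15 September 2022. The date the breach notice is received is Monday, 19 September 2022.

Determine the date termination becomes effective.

16 January 2023

The last day of the suspension period: counting 7 business days from Thursday, 15 September 2022 (Sep 16, Sep 19, Sep 20, Sep 21, Sep 22, Sep 23, Sep 26, skipping weekends) reaches Monday, 26 September 2022.
The last day of the cure period: 26 calendar days after 26 September 2022 is 22 October 2022.
Adding 85 calendar days to 22 October 2022 gives 15 January 2023, which is the date termination becomes effective. That falls on a Sunday, so it rolls to the next business day, Monday, 16 January 2023.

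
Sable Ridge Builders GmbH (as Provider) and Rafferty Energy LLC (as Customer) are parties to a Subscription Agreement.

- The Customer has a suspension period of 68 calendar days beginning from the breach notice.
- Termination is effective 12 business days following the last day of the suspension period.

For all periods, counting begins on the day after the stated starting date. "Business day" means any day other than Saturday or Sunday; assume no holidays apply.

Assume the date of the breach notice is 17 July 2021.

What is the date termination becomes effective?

The last day of the suspension period: 68 calendar days after 17 July 2021 is 23 September 2021.
The date termination becomes effective: counting 12 business days from Thursday, 23 September 2021 (Sep 24, Sep 27, Sep 28, Sep 29, …, Oct 7, Oct 8, Oct 11, skipping weekends) reaches Monday, 11 October 2021.

11 October 2021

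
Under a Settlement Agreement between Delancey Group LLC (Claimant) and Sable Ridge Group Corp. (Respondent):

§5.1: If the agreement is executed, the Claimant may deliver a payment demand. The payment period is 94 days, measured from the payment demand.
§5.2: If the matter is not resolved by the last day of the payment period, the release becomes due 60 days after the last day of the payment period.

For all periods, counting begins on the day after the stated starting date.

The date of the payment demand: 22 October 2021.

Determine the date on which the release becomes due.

Adding 94 calendar days to 22 October 2021 gives 24 January 2022, which is the last day of the payment period.
The date on which the release becomes due: 24 January 2022 + 60 days = 25 March 2022.

25 March 2022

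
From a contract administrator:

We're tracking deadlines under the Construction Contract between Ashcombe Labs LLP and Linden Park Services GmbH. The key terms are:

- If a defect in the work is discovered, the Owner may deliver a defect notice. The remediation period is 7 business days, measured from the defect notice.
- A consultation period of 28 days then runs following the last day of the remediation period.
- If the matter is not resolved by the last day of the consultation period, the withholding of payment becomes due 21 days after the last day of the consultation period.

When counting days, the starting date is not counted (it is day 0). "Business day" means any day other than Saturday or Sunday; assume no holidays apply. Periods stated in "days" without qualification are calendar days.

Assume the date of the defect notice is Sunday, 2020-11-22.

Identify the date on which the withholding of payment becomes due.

2021-01-19

From Sunday, 2020-11-22, 7 business days (Nov 23, Nov 24, Nov 25, Nov 26, Nov 27, Nov 30, Dec 1, skipping weekends) brings us to Tuesday, 2020-12-01, which is the last day of the remediation period.
The last day of the consultation period: 28 calendar days after 2020-12-01 is 2020-12-29.
Adding 21 calendar days to 2020-12-29 gives 2021-01-19, which is the date on which the withholding of payment becomes due.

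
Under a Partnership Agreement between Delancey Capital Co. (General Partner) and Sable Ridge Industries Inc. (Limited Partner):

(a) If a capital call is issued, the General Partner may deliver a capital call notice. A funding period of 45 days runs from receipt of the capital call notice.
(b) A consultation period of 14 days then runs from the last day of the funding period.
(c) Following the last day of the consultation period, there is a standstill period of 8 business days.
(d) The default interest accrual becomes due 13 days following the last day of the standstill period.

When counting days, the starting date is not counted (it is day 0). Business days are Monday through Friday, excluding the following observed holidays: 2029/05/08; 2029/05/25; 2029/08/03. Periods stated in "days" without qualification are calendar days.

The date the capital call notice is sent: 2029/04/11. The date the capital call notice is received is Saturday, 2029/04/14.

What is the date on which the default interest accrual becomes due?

2029/07/05

The last day of the funding period: 45 calendar days after 2029/04/14 is 2029/05/29.
The last day of the consultation period: 14 calendar days after 2029/05/29 is 2029/06/12.
From Tuesday, 2029/06/12, 8 business days (Jun 13, Jun 14, Jun 15, Jun 18, Jun 19, Jun 20, Jun 21, Jun 22, skipping weekends) brings us to Friday, 2029/06/22, which is the last day of the standstill period.
The date on which the default interest accrual becomes due: 13 calendar days after 2029/06/22 is 2029/07/05.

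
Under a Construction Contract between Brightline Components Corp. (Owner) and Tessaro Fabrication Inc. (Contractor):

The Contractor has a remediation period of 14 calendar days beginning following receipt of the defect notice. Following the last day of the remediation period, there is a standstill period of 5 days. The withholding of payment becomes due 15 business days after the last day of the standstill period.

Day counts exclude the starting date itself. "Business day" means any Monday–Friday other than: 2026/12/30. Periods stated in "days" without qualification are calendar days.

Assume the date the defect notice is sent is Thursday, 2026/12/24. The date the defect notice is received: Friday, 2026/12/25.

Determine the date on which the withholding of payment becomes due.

2027/02/03

Adding 14 calendar days to 2026/12/25 gives 2027/01/08, which is the last day of the remediation period.
Adding 5 calendar days to 2027/01/08 gives 2027/01/13, which is the last day of the standstill period.
The date on which the withholding of payment becomes due: 15 business days after Wednesday, 2027/01/13, skipping weekends — Jan 14, Jan 15, Jan 18, Jan 19, …, Feb 1, Feb 2, Feb 3 — lands on Wednesday, 2027/02/03.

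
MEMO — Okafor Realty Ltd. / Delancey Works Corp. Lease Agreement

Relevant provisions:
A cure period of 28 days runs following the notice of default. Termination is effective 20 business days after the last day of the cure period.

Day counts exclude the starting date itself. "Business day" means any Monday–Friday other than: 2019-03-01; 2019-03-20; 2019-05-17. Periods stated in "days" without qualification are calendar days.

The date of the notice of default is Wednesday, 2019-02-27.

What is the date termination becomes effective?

2019-04-24

The last day of the cure period: 28 calendar days after 2019-02-27 is 2019-03-27.
The date termination becomes effective: 20 business days after Wednesday, 2019-03-27, skipping weekends — Mar 28, Mar 29, Apr 1, Apr 2, …, Apr 22, Apr 23, Apr 24 — lands on Wednesday, 2019-04-24.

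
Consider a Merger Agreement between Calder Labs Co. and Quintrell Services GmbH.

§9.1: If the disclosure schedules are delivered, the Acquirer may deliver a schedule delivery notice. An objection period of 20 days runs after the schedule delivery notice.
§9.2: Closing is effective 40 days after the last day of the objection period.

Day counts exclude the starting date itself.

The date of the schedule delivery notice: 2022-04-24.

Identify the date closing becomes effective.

Adding 20 calendar days to 2022-04-24 gives 2022-05-14, which is the last day of the objection period.
Adding 40 calendar days to 2022-05-14 gives 2022-06-23, which is the date closing becomes effective.

2022-06-23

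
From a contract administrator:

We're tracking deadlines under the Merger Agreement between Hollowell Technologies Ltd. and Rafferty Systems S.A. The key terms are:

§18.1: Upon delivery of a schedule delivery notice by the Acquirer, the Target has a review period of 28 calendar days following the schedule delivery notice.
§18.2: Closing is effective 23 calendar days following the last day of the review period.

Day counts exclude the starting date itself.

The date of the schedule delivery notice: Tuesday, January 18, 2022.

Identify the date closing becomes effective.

March 10, 2022

The last day of the review period: January 18, 2022 + 28 days = February 15, 2022.
The date closing becomes effective: February 15, 2022 + 23 days = March 10, 2022.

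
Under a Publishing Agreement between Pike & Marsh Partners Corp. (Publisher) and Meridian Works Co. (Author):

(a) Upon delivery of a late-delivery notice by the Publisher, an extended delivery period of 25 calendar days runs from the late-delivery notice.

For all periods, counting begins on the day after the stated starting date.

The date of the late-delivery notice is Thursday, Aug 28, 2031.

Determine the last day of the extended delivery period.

Sep 22, 2031

The last day of the extended delivery period: Aug 28, 2031 + 25 days = Sep 22, 2031.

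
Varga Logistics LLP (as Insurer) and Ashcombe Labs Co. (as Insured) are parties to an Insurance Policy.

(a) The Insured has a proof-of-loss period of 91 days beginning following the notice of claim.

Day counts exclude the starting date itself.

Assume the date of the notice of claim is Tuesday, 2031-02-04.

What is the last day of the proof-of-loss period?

The last day of the proof-of-loss period: 91 calendar days after 2031-02-04 is 2031-05-06.

2031-05-06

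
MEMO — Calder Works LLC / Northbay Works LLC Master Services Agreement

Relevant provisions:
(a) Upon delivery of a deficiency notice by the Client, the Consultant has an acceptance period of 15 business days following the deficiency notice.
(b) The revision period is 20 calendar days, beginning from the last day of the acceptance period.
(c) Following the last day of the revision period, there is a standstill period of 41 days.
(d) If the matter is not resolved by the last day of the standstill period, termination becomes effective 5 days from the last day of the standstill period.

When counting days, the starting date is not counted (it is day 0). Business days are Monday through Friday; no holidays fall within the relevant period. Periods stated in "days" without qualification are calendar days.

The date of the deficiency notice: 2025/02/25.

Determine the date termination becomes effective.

From Tuesday, 2025/02/25, 15 business days (Feb 26, Feb 27, Feb 28, Mar 3, …, Mar 14, Mar 17, Mar 18, skipping weekends) brings us to Tuesday, 2025/03/18, which is the last day of the acceptance period.
Adding 20 calendar days to 2025/03/18 gives 2025/04/07, which is the last day of the revision period.
The last day of the standstill period: 41 calendar days after 2025/04/07 is 2025/05/18.
The date termination becomes effective: 5 calendar days after 2025/05/18 is 2025/05/23.

2025/05/23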